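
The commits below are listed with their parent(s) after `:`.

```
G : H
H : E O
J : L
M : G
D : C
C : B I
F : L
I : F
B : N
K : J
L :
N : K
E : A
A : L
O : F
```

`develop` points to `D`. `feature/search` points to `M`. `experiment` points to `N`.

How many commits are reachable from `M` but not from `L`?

7

Reachable from M: {A, E, F, G, H, L, M, O}.
Reachable from L: {L}.
In M's history but not L's: {A, E, F, G, H, M, O} — 7 commits.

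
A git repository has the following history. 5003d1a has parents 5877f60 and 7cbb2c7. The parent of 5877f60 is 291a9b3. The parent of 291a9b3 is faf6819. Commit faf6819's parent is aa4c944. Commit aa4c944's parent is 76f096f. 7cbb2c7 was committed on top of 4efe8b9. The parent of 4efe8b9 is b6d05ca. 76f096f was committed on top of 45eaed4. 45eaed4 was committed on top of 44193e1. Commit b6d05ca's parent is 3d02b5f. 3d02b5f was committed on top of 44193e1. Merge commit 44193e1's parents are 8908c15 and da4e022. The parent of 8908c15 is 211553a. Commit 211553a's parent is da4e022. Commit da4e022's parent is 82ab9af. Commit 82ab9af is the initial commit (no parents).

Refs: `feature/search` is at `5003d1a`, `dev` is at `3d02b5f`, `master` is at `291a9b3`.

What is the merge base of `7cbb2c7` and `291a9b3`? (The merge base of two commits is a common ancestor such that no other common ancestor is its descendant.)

44193e1

Ancestors of 7cbb2c7: {211553a, 3d02b5f, 44193e1, 4efe8b9, 7cbb2c7, 82ab9af, 8908c15, b6d05ca, da4e022}.
Ancestors of 291a9b3: {211553a, 291a9b3, 44193e1, 45eaed4, 76f096f, 82ab9af, 8908c15, aa4c944, da4e022, faf6819}.
Common ancestors: {211553a, 44193e1, 82ab9af, 8908c15, da4e022}.
Among these, 44193e1 is not an ancestor of any other common ancestor — it is the merge base.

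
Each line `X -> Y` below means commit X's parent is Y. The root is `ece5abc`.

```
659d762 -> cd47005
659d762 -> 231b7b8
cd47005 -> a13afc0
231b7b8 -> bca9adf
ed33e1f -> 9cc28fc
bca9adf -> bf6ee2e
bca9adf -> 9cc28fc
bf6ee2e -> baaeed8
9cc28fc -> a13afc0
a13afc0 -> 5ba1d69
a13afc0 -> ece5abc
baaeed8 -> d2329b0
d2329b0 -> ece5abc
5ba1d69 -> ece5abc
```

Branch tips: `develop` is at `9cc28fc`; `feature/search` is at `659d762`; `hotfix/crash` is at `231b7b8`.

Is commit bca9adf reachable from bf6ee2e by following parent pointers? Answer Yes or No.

Ancestors of bf6ee2e: {baaeed8, bf6ee2e, d2329b0, ece5abc}.
bca9adf is not in that set, so it is not an ancestor of bf6ee2e.

No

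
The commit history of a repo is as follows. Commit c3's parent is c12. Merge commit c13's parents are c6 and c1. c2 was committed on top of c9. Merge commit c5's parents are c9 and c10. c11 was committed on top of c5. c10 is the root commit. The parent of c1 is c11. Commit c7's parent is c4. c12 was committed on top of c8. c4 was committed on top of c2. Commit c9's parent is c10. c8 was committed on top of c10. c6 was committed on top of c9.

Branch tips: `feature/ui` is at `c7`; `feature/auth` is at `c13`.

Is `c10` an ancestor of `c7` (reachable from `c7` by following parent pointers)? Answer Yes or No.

Yes

Ancestors of c7 (commits reachable by following parents): {c10, c2, c4, c7, c9}.
c10 is in that set, so it is an ancestor of c7.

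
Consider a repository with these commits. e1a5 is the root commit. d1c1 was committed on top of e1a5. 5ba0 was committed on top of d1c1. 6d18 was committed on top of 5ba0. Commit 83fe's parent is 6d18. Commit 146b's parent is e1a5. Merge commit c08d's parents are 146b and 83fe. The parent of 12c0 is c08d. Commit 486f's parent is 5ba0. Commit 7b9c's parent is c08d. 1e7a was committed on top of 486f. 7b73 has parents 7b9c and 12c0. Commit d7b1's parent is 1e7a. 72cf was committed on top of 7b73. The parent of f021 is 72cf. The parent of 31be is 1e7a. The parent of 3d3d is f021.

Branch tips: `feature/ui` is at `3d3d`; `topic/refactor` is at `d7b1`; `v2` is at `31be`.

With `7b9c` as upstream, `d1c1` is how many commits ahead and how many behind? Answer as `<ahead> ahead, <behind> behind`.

Reachable from d1c1: {d1c1, e1a5}.
Reachable from 7b9c: {146b, 5ba0, 6d18, 7b9c, 83fe, c08d, d1c1, e1a5}.
Only in d1c1's history (ahead): {} — 0.
Only in 7b9c's history (behind): {146b, 5ba0, 6d18, 7b9c, 83fe, c08d} — 6.

0 ahead, 6 behind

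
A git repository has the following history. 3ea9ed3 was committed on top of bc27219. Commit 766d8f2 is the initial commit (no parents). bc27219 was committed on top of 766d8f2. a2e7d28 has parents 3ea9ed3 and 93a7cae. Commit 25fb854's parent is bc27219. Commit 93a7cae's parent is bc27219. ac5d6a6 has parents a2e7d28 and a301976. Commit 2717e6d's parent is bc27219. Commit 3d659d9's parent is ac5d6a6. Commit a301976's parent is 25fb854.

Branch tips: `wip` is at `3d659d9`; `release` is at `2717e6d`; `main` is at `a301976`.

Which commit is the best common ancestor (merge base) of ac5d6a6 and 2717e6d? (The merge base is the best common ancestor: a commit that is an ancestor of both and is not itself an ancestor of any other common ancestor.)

Ancestors of ac5d6a6: {25fb854, 3ea9ed3, 766d8f2, 93a7cae, a2e7d28, a301976, ac5d6a6, bc27219}.
Ancestors of 2717e6d: {2717e6d, 766d8f2, bc27219}.
Common ancestors: {766d8f2, bc27219}.
Among these, bc27219 is not an ancestor of any other common ancestor — it is the merge base.

bc27219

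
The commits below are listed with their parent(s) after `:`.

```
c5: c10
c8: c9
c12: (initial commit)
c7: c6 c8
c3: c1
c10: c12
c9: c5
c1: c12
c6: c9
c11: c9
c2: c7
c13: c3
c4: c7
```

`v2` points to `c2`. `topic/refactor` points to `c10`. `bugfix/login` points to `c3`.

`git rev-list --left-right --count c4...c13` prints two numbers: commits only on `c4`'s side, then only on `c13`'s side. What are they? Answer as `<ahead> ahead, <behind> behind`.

Reachable from c4: {c10, c12, c4, c5, c6, c7, c8, c9}.
Reachable from c13: {c1, c12, c13, c3}.
Only in c4's history (ahead): {c10, c4, c5, c6, c7, c8, c9} — 7.
Only in c13's history (behind): {c1, c13, c3} — 3.

7 ahead, 3 behind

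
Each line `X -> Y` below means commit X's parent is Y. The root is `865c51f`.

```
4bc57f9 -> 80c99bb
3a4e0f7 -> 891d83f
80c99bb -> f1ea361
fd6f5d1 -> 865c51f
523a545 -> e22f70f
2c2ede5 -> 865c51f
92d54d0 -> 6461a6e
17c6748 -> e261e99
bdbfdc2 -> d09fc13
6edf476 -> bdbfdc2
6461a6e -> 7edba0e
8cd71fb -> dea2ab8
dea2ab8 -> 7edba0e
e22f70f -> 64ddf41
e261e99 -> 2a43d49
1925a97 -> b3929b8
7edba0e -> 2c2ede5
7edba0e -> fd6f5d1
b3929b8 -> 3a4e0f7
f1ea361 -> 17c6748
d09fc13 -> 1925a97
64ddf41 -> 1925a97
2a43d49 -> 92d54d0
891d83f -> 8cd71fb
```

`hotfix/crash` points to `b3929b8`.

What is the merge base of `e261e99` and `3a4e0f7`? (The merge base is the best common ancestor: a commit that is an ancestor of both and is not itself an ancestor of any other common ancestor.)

7edba0e

Ancestors of e261e99: {2a43d49, 2c2ede5, 6461a6e, 7edba0e, 865c51f, 92d54d0, e261e99, fd6f5d1}.
Ancestors of 3a4e0f7: {2c2ede5, 3a4e0f7, 7edba0e, 865c51f, 891d83f, 8cd71fb, dea2ab8, fd6f5d1}.
Common ancestors: {2c2ede5, 7edba0e, 865c51f, fd6f5d1}.
Among these, 7edba0e is not an ancestor of any other common ancestor — it is the merge base.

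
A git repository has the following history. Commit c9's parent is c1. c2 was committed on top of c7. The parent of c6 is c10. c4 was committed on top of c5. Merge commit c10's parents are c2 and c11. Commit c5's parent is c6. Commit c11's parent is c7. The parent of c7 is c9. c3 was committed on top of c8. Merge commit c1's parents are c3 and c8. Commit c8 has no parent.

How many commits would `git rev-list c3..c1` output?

Reachable from c1: {c1, c3, c8}.
Reachable from c3: {c3, c8}.
In c1's history but not c3's: {c1} — 1 commit.

1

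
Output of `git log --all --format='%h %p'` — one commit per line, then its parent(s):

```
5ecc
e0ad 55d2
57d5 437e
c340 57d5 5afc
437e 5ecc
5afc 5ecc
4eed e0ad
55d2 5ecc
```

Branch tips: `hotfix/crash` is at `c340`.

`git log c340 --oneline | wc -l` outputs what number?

Walking parent pointers from c340: reachable set = {437e, 57d5, 5afc, 5ecc, c340}.
That is 5 commits.

5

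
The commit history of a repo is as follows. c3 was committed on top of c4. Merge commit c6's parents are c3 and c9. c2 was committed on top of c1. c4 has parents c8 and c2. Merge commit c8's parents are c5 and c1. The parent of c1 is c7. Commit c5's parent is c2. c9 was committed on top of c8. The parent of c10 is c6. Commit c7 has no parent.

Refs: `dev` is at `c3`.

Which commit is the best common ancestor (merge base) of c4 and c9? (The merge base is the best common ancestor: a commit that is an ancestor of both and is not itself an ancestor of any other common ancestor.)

Ancestors of c4: {c1, c2, c4, c5, c7, c8}.
Ancestors of c9: {c1, c2, c5, c7, c8, c9}.
Common ancestors: {c1, c2, c5, c7, c8}.
Among these, c8 is not an ancestor of any other common ancestor — it is the merge base.

c8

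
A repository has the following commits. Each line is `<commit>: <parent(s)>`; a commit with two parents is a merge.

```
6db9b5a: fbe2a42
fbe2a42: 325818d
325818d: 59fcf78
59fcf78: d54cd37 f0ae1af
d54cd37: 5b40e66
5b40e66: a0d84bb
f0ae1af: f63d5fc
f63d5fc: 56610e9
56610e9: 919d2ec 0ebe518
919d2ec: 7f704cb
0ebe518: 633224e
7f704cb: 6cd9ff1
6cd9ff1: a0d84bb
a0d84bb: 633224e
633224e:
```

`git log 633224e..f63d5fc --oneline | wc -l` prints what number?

Reachable from f63d5fc: {0ebe518, 56610e9, 633224e, 6cd9ff1, 7f704cb, 919d2ec, a0d84bb, f63d5fc}.
Reachable from 633224e: {633224e}.
In f63d5fc's history but not 633224e's: {0ebe518, 56610e9, 6cd9ff1, 7f704cb, 919d2ec, a0d84bb, f63d5fc} — 7 commits.

7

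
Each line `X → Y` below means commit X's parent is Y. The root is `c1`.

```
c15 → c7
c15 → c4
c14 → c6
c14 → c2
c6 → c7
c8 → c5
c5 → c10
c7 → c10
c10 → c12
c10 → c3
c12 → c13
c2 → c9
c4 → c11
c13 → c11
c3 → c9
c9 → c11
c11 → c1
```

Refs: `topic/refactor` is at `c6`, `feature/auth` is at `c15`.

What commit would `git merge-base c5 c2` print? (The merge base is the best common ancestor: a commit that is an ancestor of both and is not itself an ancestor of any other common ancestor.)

c9

Ancestors of c5: {c1, c10, c11, c12, c13, c3, c5, c9}.
Ancestors of c2: {c1, c11, c2, c9}.
Common ancestors: {c1, c11, c9}.
Among these, c9 is not an ancestor of any other common ancestor — it is the merge base.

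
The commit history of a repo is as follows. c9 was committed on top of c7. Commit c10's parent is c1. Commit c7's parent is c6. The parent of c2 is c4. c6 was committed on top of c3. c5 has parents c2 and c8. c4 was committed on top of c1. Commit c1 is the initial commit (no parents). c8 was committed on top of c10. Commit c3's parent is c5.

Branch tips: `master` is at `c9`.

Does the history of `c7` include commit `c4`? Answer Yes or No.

Yes

Ancestors of c7 (commits reachable by following parents): {c1, c10, c2, c3, c4, c5, c6, c7, c8}.
c4 is in that set, so it is an ancestor of c7.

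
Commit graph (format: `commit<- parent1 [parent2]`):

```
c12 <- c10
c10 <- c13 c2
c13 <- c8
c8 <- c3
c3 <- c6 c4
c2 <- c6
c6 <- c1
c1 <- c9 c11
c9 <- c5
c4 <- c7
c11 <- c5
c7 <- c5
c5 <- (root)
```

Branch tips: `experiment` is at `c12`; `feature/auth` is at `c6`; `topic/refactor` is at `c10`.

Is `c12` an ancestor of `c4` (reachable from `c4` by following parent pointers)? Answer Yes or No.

Ancestors of c4: {c4, c5, c7}.
c12 is not in that set, so it is not an ancestor of c4.

No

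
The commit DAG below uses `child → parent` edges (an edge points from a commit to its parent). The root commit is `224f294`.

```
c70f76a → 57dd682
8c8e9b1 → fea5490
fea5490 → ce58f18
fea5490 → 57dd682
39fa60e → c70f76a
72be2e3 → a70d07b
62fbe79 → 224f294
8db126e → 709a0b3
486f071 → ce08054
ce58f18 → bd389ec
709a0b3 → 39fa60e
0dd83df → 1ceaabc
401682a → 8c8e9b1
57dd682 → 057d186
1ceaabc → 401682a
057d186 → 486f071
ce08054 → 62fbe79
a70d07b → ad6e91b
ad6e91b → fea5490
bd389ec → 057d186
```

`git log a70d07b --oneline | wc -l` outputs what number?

Walking parent pointers from a70d07b: reachable set = {057d186, 224f294, 486f071, 57dd682, 62fbe79, a70d07b, ad6e91b, bd389ec, ce08054, ce58f18, fea5490}.
That is 11 commits.

11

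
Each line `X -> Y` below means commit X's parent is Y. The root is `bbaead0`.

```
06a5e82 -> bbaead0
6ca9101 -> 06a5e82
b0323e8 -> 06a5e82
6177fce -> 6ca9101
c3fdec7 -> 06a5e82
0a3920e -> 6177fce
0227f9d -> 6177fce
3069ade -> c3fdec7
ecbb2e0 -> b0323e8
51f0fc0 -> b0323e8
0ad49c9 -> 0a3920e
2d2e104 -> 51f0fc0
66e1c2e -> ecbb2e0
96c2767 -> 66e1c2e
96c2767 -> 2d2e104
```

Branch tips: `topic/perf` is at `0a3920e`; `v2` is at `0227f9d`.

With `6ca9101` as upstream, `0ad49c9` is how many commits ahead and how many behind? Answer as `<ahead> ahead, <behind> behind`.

3 ahead, 0 behind

Reachable from 0ad49c9: {06a5e82, 0a3920e, 0ad49c9, 6177fce, 6ca9101, bbaead0}.
Reachable from 6ca9101: {06a5e82, 6ca9101, bbaead0}.
Only in 0ad49c9's history (ahead): {0a3920e, 0ad49c9, 6177fce} — 3.
Only in 6ca9101's history (behind): {} — 0.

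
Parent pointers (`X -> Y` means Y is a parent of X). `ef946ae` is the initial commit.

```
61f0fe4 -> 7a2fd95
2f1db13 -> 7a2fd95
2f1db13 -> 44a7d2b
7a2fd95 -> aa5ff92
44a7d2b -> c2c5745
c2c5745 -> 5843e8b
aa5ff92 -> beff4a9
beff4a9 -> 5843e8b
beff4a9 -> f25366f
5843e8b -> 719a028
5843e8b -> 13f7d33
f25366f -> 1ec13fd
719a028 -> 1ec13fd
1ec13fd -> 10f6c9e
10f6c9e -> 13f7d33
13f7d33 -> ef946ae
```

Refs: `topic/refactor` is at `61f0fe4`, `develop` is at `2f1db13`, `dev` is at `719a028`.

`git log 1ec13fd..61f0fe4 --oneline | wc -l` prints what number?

7

Reachable from 61f0fe4: {10f6c9e, 13f7d33, 1ec13fd, 5843e8b, 61f0fe4, 719a028, 7a2fd95, aa5ff92, beff4a9, ef946ae, f25366f}.
Reachable from 1ec13fd: {10f6c9e, 13f7d33, 1ec13fd, ef946ae}.
In 61f0fe4's history but not 1ec13fd's: {5843e8b, 61f0fe4, 719a028, 7a2fd95, aa5ff92, beff4a9, f25366f} — 7 commits.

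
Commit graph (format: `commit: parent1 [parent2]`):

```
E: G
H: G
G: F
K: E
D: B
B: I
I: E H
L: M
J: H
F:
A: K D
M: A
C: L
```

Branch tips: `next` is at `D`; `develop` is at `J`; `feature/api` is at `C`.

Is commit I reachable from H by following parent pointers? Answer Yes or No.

No

Ancestors of H: {F, G, H}.
I is not in that set, so it is not an ancestor of H.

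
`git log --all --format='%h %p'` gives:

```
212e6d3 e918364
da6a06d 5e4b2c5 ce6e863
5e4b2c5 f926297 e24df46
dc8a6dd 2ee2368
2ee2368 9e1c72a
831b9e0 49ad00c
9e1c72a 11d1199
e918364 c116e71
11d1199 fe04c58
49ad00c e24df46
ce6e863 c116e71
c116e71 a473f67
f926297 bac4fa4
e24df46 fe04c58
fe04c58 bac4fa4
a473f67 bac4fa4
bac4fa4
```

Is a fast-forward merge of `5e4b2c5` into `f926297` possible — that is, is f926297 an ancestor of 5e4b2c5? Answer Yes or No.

A fast-forward from f926297 to 5e4b2c5 is possible iff f926297 is an ancestor of 5e4b2c5.
Ancestors of 5e4b2c5: {5e4b2c5, bac4fa4, e24df46, f926297, fe04c58}.
f926297 is among them, so fast-forward is possible.

Yes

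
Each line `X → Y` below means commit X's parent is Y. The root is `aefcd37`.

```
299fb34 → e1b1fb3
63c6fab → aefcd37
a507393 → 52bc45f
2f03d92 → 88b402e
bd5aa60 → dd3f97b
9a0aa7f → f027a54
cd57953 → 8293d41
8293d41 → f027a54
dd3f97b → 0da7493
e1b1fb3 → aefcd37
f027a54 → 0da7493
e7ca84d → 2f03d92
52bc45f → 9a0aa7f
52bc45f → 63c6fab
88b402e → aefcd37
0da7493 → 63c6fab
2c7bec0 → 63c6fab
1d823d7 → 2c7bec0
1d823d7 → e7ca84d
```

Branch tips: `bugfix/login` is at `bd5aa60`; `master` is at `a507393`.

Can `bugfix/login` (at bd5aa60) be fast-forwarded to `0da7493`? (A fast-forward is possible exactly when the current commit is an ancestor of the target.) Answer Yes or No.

A fast-forward from bd5aa60 to 0da7493 is possible iff bd5aa60 is an ancestor of 0da7493.
Ancestors of 0da7493: {0da7493, 63c6fab, aefcd37}.
bd5aa60 is not among them, so fast-forward is not possible.

No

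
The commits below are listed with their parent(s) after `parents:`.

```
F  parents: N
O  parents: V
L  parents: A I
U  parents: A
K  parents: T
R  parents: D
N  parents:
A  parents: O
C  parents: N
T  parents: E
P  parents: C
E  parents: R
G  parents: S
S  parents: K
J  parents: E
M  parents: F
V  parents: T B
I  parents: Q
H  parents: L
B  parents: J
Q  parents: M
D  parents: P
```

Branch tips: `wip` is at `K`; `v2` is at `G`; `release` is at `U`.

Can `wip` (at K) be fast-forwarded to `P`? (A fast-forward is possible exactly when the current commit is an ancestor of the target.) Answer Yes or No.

No

A fast-forward from K to P is possible iff K is an ancestor of P.
Ancestors of P: {C, N, P}.
K is not among them, so fast-forward is not possible.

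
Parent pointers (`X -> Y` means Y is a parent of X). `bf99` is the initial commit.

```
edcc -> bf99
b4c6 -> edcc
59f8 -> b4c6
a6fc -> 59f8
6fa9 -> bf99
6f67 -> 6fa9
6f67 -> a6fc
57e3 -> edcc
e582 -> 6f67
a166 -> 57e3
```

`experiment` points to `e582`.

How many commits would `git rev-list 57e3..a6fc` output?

Reachable from a6fc: {59f8, a6fc, b4c6, bf99, edcc}.
Reachable from 57e3: {57e3, bf99, edcc}.
In a6fc's history but not 57e3's: {59f8, a6fc, b4c6} — 3 commits.

3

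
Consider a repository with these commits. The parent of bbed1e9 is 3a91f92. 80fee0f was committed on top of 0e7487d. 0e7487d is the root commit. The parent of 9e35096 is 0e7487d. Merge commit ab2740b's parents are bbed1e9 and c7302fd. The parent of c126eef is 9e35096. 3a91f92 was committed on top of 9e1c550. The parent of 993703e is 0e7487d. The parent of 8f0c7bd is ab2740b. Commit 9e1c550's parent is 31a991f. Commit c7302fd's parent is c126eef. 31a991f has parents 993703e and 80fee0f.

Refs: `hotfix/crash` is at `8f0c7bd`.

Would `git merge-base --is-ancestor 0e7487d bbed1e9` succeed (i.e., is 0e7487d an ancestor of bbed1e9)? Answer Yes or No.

Yes

Ancestors of bbed1e9 (commits reachable by following parents): {0e7487d, 31a991f, 3a91f92, 80fee0f, 993703e, 9e1c550, bbed1e9}.
0e7487d is in that set, so it is an ancestor of bbed1e9.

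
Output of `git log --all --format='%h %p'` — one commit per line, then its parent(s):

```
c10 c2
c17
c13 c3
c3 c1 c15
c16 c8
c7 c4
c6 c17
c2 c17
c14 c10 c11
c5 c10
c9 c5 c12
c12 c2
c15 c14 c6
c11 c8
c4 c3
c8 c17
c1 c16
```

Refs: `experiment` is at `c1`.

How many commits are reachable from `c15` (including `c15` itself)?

Walking parent pointers from c15: reachable set = {c10, c11, c14, c15, c17, c2, c6, c8}.
That is 8 commits.

8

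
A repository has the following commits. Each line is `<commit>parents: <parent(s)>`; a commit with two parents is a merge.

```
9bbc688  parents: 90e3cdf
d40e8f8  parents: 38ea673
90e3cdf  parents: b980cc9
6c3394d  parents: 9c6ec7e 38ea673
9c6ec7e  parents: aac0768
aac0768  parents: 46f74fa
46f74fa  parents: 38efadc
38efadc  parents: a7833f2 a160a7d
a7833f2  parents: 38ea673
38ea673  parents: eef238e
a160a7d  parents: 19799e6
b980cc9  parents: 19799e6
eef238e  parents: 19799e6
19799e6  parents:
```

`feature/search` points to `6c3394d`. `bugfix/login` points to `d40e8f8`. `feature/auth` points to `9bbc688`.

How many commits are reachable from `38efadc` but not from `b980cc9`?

Reachable from 38efadc: {19799e6, 38ea673, 38efadc, a160a7d, a7833f2, eef238e}.
Reachable from b980cc9: {19799e6, b980cc9}.
In 38efadc's history but not b980cc9's: {38ea673, 38efadc, a160a7d, a7833f2, eef238e} — 5 commits.

5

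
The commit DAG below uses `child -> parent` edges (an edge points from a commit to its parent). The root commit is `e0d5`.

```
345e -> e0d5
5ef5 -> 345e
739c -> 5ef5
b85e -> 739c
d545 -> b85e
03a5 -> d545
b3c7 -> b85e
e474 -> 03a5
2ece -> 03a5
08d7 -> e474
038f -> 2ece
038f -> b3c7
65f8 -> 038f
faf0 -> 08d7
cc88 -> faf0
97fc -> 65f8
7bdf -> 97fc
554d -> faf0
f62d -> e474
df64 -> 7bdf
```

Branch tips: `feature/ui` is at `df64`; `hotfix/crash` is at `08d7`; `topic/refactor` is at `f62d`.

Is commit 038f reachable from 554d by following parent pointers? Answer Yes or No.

No

Ancestors of 554d: {03a5, 08d7, 345e, 554d, 5ef5, 739c, b85e, d545, e0d5, e474, faf0}.
038f is not in that set, so it is not an ancestor of 554d.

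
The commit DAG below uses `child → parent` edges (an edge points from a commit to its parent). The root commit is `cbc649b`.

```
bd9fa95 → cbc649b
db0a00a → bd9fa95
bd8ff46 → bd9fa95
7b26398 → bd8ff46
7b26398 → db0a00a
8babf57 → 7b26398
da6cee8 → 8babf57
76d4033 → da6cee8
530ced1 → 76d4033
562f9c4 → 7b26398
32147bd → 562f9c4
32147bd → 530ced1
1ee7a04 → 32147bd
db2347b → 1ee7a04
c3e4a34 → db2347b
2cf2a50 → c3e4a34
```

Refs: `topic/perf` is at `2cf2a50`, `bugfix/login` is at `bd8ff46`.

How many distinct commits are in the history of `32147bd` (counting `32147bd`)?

11

Walking parent pointers from 32147bd: reachable set = {32147bd, 530ced1, 562f9c4, 76d4033, 7b26398, 8babf57, bd8ff46, bd9fa95, cbc649b, da6cee8, db0a00a}.
That is 11 commits.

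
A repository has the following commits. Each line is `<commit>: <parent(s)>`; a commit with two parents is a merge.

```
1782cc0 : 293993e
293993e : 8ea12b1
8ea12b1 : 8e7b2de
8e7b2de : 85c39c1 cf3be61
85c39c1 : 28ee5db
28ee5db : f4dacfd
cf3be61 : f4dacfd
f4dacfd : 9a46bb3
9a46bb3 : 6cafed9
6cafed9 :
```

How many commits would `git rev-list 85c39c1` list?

Walking parent pointers from 85c39c1: reachable set = {28ee5db, 6cafed9, 85c39c1, 9a46bb3, f4dacfd}.
That is 5 commits.

5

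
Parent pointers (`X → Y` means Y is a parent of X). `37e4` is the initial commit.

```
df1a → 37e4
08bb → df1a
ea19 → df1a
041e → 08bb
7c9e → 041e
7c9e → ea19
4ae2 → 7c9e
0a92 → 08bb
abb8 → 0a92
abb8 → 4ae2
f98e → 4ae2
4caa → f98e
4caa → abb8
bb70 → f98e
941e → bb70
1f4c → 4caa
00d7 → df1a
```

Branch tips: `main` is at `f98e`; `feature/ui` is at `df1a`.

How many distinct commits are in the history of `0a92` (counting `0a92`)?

4

Walking parent pointers from 0a92: reachable set = {08bb, 0a92, 37e4, df1a}.
That is 4 commits.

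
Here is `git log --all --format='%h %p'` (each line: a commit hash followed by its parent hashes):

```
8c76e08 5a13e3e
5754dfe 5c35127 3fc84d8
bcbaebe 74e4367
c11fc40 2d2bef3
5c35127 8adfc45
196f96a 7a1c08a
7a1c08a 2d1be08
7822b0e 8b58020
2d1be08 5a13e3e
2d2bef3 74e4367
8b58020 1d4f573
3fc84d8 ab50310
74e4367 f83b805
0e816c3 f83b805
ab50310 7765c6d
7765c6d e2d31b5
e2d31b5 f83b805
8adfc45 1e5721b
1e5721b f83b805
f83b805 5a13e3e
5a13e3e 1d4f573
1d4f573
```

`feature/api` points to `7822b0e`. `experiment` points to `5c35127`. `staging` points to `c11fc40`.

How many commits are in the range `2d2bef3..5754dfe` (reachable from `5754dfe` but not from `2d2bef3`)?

8

Reachable from 5754dfe: {1d4f573, 1e5721b, 3fc84d8, 5754dfe, 5a13e3e, 5c35127, 7765c6d, 8adfc45, ab50310, e2d31b5, f83b805}.
Reachable from 2d2bef3: {1d4f573, 2d2bef3, 5a13e3e, 74e4367, f83b805}.
In 5754dfe's history but not 2d2bef3's: {1e5721b, 3fc84d8, 5754dfe, 5c35127, 7765c6d, 8adfc45, ab50310, e2d31b5} — 8 commits.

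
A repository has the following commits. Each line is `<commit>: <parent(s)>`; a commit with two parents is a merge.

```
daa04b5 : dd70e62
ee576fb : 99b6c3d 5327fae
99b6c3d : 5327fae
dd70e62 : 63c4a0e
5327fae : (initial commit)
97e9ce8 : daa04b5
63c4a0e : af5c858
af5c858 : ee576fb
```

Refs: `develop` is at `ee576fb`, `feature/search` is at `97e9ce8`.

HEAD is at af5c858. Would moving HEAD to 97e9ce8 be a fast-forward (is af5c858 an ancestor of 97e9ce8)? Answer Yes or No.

Yes

A fast-forward from af5c858 to 97e9ce8 is possible iff af5c858 is an ancestor of 97e9ce8.
Ancestors of 97e9ce8: {5327fae, 63c4a0e, 97e9ce8, 99b6c3d, af5c858, daa04b5, dd70e62, ee576fb}.
af5c858 is among them, so fast-forward is possible.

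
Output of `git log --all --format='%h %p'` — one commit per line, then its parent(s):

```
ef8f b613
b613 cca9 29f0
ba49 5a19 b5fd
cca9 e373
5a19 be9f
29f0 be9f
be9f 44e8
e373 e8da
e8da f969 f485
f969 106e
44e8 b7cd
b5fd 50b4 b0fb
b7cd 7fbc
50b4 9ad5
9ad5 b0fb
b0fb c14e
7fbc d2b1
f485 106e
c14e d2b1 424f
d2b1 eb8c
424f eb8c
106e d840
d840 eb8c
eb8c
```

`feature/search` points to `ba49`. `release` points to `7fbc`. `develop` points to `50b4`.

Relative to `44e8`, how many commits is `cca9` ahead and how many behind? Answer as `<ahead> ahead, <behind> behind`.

7 ahead, 4 behind

Reachable from cca9: {106e, cca9, d840, e373, e8da, eb8c, f485, f969}.
Reachable from 44e8: {44e8, 7fbc, b7cd, d2b1, eb8c}.
Only in cca9's history (ahead): {106e, cca9, d840, e373, e8da, f485, f969} — 7.
Only in 44e8's history (behind): {44e8, 7fbc, b7cd, d2b1} — 4.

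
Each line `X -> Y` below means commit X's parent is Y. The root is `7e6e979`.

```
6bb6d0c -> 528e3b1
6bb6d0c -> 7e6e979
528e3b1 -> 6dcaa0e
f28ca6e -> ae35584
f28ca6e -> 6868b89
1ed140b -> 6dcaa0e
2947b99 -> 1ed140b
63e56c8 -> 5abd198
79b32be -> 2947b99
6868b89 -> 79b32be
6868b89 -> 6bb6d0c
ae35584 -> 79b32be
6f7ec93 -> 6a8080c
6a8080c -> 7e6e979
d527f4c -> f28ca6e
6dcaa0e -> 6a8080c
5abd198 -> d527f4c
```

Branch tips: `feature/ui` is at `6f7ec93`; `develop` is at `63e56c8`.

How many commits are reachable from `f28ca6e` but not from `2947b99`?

Reachable from f28ca6e: {1ed140b, 2947b99, 528e3b1, 6868b89, 6a8080c, 6bb6d0c, 6dcaa0e, 79b32be, 7e6e979, ae35584, f28ca6e}.
Reachable from 2947b99: {1ed140b, 2947b99, 6a8080c, 6dcaa0e, 7e6e979}.
In f28ca6e's history but not 2947b99's: {528e3b1, 6868b89, 6bb6d0c, 79b32be, ae35584, f28ca6e} — 6 commits.

6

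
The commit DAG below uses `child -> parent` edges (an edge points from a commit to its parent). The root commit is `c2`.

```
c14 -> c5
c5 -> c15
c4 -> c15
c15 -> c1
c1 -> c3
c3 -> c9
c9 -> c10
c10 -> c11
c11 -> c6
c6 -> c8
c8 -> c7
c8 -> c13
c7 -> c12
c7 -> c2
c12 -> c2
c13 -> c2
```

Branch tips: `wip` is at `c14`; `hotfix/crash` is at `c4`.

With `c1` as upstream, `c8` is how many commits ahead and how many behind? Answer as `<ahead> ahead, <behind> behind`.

Reachable from c8: {c12, c13, c2, c7, c8}.
Reachable from c1: {c1, c10, c11, c12, c13, c2, c3, c6, c7, c8, c9}.
Only in c8's history (ahead): {} — 0.
Only in c1's history (behind): {c1, c10, c11, c3, c6, c9} — 6.

0 ahead, 6 behind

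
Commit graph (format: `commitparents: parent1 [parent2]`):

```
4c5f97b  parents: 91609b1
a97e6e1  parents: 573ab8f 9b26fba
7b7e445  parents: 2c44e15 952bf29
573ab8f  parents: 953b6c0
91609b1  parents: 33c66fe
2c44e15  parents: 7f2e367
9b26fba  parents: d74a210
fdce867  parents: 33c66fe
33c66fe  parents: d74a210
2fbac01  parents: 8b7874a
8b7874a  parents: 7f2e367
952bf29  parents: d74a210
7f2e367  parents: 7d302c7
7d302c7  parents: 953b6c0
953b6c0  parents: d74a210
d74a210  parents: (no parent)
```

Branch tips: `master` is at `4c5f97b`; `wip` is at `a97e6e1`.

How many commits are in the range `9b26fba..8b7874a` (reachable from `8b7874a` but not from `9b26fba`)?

Reachable from 8b7874a: {7d302c7, 7f2e367, 8b7874a, 953b6c0, d74a210}.
Reachable from 9b26fba: {9b26fba, d74a210}.
In 8b7874a's history but not 9b26fba's: {7d302c7, 7f2e367, 8b7874a, 953b6c0} — 4 commits.

4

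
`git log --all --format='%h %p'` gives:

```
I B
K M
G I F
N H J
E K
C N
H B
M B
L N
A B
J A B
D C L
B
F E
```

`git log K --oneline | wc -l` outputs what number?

Walking parent pointers from K: reachable set = {B, K, M}.
That is 3 commits.

3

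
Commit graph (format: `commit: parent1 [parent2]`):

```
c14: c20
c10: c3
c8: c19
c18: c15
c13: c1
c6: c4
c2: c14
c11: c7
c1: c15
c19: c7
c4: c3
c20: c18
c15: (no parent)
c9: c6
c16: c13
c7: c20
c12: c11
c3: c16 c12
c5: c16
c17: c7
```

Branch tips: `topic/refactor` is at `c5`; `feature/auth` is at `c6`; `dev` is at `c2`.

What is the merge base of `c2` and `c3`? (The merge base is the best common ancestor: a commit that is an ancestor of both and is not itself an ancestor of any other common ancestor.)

Ancestors of c2: {c14, c15, c18, c2, c20}.
Ancestors of c3: {c1, c11, c12, c13, c15, c16, c18, c20, c3, c7}.
Common ancestors: {c15, c18, c20}.
Among these, c20 is not an ancestor of any other common ancestor — it is the merge base.

c20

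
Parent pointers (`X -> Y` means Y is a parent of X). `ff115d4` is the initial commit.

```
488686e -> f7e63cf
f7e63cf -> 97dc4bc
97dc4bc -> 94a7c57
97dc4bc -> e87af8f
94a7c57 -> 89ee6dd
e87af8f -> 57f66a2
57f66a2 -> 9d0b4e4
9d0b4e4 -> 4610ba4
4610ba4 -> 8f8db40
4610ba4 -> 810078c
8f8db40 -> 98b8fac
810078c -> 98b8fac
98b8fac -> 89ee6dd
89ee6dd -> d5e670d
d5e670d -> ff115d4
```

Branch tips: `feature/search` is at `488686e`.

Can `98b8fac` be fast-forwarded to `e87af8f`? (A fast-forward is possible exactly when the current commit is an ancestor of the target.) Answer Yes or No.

A fast-forward from 98b8fac to e87af8f is possible iff 98b8fac is an ancestor of e87af8f.
Ancestors of e87af8f: {4610ba4, 57f66a2, 810078c, 89ee6dd, 8f8db40, 98b8fac, 9d0b4e4, d5e670d, e87af8f, ff115d4}.
98b8fac is among them, so fast-forward is possible.

Yes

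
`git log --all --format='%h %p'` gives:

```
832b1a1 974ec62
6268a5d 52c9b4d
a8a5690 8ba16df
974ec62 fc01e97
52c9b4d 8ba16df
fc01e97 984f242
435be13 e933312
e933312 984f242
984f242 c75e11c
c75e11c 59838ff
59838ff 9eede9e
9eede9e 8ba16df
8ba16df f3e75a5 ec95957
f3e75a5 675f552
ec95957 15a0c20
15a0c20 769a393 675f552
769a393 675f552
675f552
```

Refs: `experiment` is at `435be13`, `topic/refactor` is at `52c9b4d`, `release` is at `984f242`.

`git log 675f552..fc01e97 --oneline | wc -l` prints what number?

Reachable from fc01e97: {15a0c20, 59838ff, 675f552, 769a393, 8ba16df, 984f242, 9eede9e, c75e11c, ec95957, f3e75a5, fc01e97}.
Reachable from 675f552: {675f552}.
In fc01e97's history but not 675f552's: {15a0c20, 59838ff, 769a393, 8ba16df, 984f242, 9eede9e, c75e11c, ec95957, f3e75a5, fc01e97} — 10 commits.

10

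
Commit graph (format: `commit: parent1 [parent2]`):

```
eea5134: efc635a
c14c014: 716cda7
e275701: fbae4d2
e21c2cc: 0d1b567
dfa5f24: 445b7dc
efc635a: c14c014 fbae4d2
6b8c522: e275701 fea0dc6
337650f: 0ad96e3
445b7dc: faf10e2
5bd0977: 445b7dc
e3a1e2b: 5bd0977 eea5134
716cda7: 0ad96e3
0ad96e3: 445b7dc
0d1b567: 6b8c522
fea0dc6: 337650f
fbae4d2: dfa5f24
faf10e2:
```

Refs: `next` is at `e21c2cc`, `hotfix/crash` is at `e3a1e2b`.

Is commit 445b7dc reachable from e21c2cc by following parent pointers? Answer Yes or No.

Ancestors of e21c2cc (commits reachable by following parents): {0ad96e3, 0d1b567, 337650f, 445b7dc, 6b8c522, dfa5f24, e21c2cc, e275701, faf10e2, fbae4d2, fea0dc6}.
445b7dc is in that set, so it is an ancestor of e21c2cc.

Yes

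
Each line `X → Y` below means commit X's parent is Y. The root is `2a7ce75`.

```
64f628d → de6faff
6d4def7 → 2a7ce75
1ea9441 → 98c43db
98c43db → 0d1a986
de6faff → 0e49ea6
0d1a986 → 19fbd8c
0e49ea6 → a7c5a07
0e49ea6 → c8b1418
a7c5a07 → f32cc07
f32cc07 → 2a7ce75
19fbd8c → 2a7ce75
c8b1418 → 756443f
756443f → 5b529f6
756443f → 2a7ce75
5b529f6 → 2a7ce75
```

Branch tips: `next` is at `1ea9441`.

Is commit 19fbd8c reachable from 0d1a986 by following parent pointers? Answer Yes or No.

Yes

Ancestors of 0d1a986 (commits reachable by following parents): {0d1a986, 19fbd8c, 2a7ce75}.
19fbd8c is in that set, so it is an ancestor of 0d1a986.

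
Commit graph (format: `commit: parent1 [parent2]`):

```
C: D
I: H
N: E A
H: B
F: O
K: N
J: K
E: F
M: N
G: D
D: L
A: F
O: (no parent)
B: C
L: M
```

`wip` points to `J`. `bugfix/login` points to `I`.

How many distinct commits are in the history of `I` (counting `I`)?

Walking parent pointers from I: reachable set = {A, B, C, D, E, F, H, I, L, M, N, O}.
That is 12 commits.

12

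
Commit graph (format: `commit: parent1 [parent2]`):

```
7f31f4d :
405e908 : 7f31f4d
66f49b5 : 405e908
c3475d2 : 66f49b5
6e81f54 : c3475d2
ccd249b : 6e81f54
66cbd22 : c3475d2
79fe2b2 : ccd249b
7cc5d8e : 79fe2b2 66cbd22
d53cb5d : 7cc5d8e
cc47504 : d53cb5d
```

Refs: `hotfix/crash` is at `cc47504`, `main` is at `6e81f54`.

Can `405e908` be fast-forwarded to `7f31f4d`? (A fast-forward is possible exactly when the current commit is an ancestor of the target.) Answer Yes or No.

A fast-forward from 405e908 to 7f31f4d is possible iff 405e908 is an ancestor of 7f31f4d.
Ancestors of 7f31f4d: {7f31f4d}.
405e908 is not among them, so fast-forward is not possible.

No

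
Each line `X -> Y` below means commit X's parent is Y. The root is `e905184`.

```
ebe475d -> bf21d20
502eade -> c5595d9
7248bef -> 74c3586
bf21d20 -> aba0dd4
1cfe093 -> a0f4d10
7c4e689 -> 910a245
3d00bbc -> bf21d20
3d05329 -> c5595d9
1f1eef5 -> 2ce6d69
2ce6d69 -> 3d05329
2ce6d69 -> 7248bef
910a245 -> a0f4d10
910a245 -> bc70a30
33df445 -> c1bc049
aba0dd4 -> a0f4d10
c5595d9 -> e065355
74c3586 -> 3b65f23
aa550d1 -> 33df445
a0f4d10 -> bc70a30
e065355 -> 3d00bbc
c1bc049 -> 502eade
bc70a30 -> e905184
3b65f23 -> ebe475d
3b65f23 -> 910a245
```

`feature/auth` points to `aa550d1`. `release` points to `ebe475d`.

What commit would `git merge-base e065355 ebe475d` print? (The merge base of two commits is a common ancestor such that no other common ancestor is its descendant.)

Ancestors of e065355: {3d00bbc, a0f4d10, aba0dd4, bc70a30, bf21d20, e065355, e905184}.
Ancestors of ebe475d: {a0f4d10, aba0dd4, bc70a30, bf21d20, e905184, ebe475d}.
Common ancestors: {a0f4d10, aba0dd4, bc70a30, bf21d20, e905184}.
Among these, bf21d20 is not an ancestor of any other common ancestor — it is the merge base.

bf21d20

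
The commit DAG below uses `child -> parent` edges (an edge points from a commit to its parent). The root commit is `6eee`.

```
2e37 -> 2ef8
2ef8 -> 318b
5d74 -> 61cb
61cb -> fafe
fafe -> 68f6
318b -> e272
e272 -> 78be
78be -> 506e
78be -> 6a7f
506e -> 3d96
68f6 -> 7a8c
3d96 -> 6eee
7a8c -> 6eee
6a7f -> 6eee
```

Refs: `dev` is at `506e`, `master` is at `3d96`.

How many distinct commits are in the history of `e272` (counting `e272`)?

Walking parent pointers from e272: reachable set = {3d96, 506e, 6a7f, 6eee, 78be, e272}.
That is 6 commits.

6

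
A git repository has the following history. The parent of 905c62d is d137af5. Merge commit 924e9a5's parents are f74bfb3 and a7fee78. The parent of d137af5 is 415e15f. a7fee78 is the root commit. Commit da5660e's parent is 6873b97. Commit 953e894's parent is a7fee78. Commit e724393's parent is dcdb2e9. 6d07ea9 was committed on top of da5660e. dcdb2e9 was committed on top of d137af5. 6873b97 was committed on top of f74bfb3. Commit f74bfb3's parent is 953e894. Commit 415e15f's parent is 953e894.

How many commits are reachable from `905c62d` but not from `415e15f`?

2

Reachable from 905c62d: {415e15f, 905c62d, 953e894, a7fee78, d137af5}.
Reachable from 415e15f: {415e15f, 953e894, a7fee78}.
In 905c62d's history but not 415e15f's: {905c62d, d137af5} — 2 commits.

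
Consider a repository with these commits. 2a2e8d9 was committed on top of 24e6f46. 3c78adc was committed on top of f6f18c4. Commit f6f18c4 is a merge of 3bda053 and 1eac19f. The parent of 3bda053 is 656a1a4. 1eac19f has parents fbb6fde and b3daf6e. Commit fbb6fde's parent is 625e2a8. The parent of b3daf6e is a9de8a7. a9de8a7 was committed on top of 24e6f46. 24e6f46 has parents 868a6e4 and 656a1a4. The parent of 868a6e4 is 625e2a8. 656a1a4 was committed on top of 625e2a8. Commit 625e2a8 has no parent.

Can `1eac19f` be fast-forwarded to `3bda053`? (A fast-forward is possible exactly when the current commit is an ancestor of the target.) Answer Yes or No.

A fast-forward from 1eac19f to 3bda053 is possible iff 1eac19f is an ancestor of 3bda053.
Ancestors of 3bda053: {3bda053, 625e2a8, 656a1a4}.
1eac19f is not among them, so fast-forward is not possible.

No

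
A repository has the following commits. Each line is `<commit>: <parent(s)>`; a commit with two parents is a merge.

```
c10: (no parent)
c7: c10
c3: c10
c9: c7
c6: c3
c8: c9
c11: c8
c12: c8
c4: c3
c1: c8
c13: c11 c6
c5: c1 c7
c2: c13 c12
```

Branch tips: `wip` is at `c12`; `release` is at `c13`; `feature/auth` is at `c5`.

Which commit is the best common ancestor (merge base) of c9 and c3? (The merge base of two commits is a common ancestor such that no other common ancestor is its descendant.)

c10

Ancestors of c9: {c10, c7, c9}.
Ancestors of c3: {c10, c3}.
Common ancestors: {c10}.
The only common ancestor is c10, so it is the merge base.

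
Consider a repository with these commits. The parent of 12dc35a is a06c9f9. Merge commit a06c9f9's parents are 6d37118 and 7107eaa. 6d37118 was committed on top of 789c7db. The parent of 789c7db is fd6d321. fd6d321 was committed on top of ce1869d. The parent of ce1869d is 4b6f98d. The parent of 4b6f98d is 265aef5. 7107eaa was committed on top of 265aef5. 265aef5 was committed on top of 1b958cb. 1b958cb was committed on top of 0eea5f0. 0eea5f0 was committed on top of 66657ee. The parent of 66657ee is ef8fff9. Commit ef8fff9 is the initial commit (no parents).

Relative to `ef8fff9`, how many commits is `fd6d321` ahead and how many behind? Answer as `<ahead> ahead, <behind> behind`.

7 ahead, 0 behind

Reachable from fd6d321: {0eea5f0, 1b958cb, 265aef5, 4b6f98d, 66657ee, ce1869d, ef8fff9, fd6d321}.
Reachable from ef8fff9: {ef8fff9}.
Only in fd6d321's history (ahead): {0eea5f0, 1b958cb, 265aef5, 4b6f98d, 66657ee, ce1869d, fd6d321} — 7.
Only in ef8fff9's history (behind): {} — 0.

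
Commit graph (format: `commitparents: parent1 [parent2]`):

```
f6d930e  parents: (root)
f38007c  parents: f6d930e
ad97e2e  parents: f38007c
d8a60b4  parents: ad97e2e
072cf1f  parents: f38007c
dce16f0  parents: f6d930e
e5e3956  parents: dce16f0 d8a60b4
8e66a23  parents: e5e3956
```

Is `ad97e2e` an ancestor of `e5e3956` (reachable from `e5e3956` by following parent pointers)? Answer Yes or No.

Ancestors of e5e3956 (commits reachable by following parents): {ad97e2e, d8a60b4, dce16f0, e5e3956, f38007c, f6d930e}.
ad97e2e is in that set, so it is an ancestor of e5e3956.

Yes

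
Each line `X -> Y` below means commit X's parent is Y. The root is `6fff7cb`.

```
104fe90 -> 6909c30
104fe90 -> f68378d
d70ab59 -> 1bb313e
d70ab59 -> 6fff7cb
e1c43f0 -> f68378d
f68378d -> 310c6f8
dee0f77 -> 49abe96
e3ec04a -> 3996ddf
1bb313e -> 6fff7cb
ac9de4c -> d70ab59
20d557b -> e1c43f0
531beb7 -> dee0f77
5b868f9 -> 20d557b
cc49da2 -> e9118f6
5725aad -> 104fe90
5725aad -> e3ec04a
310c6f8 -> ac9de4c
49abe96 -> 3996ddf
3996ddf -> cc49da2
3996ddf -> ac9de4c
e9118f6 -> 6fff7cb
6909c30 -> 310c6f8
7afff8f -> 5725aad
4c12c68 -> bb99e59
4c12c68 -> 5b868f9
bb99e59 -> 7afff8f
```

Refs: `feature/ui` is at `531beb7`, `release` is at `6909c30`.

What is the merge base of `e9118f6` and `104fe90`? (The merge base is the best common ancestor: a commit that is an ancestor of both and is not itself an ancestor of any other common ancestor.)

Ancestors of e9118f6: {6fff7cb, e9118f6}.
Ancestors of 104fe90: {104fe90, 1bb313e, 310c6f8, 6909c30, 6fff7cb, ac9de4c, d70ab59, f68378d}.
Common ancestors: {6fff7cb}.
The only common ancestor is 6fff7cb, so it is the merge base.

6fff7cb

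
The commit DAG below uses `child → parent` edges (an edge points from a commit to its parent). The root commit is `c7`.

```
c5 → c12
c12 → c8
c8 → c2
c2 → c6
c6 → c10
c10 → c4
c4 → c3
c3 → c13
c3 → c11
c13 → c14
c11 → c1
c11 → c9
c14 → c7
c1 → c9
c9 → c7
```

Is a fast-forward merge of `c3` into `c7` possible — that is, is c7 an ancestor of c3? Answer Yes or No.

A fast-forward from c7 to c3 is possible iff c7 is an ancestor of c3.
Ancestors of c3: {c1, c11, c13, c14, c3, c7, c9}.
c7 is among them, so fast-forward is possible.

Yes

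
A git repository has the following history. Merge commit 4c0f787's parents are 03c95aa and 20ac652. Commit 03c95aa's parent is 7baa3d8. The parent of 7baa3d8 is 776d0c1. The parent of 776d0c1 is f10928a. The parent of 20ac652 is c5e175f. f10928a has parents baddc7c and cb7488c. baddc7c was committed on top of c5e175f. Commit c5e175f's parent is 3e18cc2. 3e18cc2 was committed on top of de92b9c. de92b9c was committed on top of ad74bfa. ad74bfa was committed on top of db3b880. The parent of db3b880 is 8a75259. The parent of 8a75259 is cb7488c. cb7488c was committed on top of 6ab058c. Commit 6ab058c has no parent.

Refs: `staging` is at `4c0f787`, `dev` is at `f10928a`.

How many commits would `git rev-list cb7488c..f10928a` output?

Reachable from f10928a: {3e18cc2, 6ab058c, 8a75259, ad74bfa, baddc7c, c5e175f, cb7488c, db3b880, de92b9c, f10928a}.
Reachable from cb7488c: {6ab058c, cb7488c}.
In f10928a's history but not cb7488c's: {3e18cc2, 8a75259, ad74bfa, baddc7c, c5e175f, db3b880, de92b9c, f10928a} — 8 commits.

8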